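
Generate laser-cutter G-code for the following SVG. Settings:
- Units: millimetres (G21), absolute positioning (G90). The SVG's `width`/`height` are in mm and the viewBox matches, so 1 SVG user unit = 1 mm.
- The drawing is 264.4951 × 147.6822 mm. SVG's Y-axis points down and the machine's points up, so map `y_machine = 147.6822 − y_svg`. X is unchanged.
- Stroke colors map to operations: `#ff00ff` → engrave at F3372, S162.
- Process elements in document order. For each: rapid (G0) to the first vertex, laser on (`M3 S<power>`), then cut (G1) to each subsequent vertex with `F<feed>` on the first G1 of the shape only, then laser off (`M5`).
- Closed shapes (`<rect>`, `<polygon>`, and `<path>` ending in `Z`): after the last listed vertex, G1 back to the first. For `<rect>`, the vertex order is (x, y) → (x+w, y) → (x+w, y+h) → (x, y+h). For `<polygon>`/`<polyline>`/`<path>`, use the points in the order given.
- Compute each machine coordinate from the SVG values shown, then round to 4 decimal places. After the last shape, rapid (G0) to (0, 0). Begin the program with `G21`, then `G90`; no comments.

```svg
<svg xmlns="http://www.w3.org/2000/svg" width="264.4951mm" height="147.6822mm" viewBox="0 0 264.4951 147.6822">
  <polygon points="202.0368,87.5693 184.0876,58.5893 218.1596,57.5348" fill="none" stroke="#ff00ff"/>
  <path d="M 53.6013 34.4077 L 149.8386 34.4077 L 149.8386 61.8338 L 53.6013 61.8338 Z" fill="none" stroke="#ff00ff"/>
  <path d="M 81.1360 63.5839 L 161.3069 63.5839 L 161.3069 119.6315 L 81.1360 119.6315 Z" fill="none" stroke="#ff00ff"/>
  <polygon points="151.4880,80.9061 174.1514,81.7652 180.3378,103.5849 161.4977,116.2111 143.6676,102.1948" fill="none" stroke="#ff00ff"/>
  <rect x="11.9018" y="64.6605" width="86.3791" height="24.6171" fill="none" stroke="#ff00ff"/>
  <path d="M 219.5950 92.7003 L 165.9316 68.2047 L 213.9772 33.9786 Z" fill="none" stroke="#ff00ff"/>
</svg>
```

1 u = 1 mm; y_m = 147.6822 − y.

[1] `<polygon>` regular polygon, #ff00ff→engrave S162 F3372: (202.0368,60.1129) → (184.0876,89.0929) → (218.1596,90.1474) → (202.0368,60.1129) (closed)

[2] `<path>` rectangle, #ff00ff→engrave S162 F3372: (53.6013,113.2745) → (149.8386,113.2745) → (149.8386,85.8484) → (53.6013,85.8484) → (53.6013,113.2745) (closed)

[3] `<path>` rectangle, #ff00ff→engrave S162 F3372: (81.1360,84.0983) → (161.3069,84.0983) → (161.3069,28.0507) → (81.1360,28.0507) → (81.1360,84.0983) (closed)

[4] `<polygon>` regular polygon, #ff00ff→engrave S162 F3372: (151.4880,66.7761) → (174.1514,65.9170) → (180.3378,44.0973) → (161.4977,31.4711) → (143.6676,45.4874) → (151.4880,66.7761) (closed)

[5] `<rect>` rectangle, #ff00ff→engrave S162 F3372: (11.9018,83.0217) → (98.2809,83.0217) → (98.2809,58.4046) → (11.9018,58.4046) → (11.9018,83.0217) (closed)

[6] `<path>` regular polygon, #ff00ff→engrave S162 F3372: (219.5950,54.9819) → (165.9316,79.4775) → (213.9772,113.7036) → (219.5950,54.9819) (closed)

G21
G90
G0 X202.0368 Y60.1129
M3 S162
G1 X184.0876 Y89.0929 F3372
G1 X218.1596 Y90.1474
G1 X202.0368 Y60.1129
M5
G0 X53.6013 Y113.2745
M3 S162
G1 X149.8386 Y113.2745 F3372
G1 X149.8386 Y85.8484
G1 X53.6013 Y85.8484
G1 X53.6013 Y113.2745
M5
G0 X81.1360 Y84.0983
M3 S162
G1 X161.3069 Y84.0983 F3372
G1 X161.3069 Y28.0507
G1 X81.1360 Y28.0507
G1 X81.1360 Y84.0983
M5
G0 X151.4880 Y66.7761
M3 S162
G1 X174.1514 Y65.9170 F3372
G1 X180.3378 Y44.0973
G1 X161.4977 Y31.4711
G1 X143.6676 Y45.4874
G1 X151.4880 Y66.7761
M5
G0 X11.9018 Y83.0217
M3 S162
G1 X98.2809 Y83.0217 F3372
G1 X98.2809 Y58.4046
G1 X11.9018 Y58.4046
G1 X11.9018 Y83.0217
M5
G0 X219.5950 Y54.9819
M3 S162
G1 X165.9316 Y79.4775 F3372
G1 X213.9772 Y113.7036
G1 X219.5950 Y54.9819
M5
G0 X0.0000 Y0.0000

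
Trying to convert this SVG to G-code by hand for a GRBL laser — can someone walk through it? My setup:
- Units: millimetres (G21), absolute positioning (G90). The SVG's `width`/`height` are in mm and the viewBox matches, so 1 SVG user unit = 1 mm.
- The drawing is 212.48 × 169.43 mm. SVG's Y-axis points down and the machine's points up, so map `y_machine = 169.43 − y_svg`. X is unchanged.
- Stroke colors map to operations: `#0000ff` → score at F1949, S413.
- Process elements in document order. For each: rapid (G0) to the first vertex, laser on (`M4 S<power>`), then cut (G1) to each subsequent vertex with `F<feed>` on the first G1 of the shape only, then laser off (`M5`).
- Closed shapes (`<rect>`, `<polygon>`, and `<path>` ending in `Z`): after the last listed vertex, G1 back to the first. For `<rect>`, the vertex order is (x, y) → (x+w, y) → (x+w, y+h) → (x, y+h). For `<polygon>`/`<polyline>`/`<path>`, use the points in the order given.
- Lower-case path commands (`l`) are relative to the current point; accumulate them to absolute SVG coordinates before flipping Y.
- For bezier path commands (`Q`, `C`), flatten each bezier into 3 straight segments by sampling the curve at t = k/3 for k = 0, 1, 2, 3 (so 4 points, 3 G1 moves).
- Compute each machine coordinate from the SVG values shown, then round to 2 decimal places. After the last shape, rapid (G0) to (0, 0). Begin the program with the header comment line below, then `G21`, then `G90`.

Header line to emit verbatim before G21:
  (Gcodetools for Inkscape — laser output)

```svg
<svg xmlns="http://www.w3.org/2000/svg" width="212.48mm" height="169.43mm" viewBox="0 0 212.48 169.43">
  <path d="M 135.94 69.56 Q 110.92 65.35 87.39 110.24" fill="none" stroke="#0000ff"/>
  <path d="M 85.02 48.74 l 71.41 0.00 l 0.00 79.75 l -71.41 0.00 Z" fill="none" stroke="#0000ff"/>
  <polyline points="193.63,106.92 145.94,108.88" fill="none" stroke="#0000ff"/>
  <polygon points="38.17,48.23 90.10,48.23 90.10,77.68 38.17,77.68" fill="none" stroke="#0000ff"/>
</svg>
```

Since the viewBox matches the mm dimensions, user units are millimetres directly. The only transform is the Y-flip y_m = 169.43 − y_svg.

Shape 1 is a quadratic bezier drawn with `<path>`. Its stroke #0000ff means score at S413, F1949. After flipping Y the toolpath is (135.94,99.87) → (119.43,97.22) → (103.24,83.66) → (87.39,59.19).

Shape 2 is a rectangle drawn with `<path>`. Its stroke #0000ff means score at S413, F1949. After flipping Y the toolpath is (85.02,120.69) → (156.43,120.69) → (156.43,40.94) → (85.02,40.94) → (85.02,120.69), returning to the start.

Shape 3 is a line segment drawn with `<polyline>`. Its stroke #0000ff means score at S413, F1949. After flipping Y the toolpath is (193.63,62.51) → (145.94,60.55).

Shape 4 is a rectangle drawn with `<polygon>`. Its stroke #0000ff means score at S413, F1949. After flipping Y the toolpath is (38.17,121.20) → (90.10,121.20) → (90.10,91.75) → (38.17,91.75) → (38.17,121.20), returning to the start.

(Gcodetools for Inkscape — laser output)
G21
G90
G0 X135.94 Y99.87
M4 S413
G1 X119.43 Y97.22 F1949
G1 X103.24 Y83.66
G1 X87.39 Y59.19
M5
G0 X85.02 Y120.69
M4 S413
G1 X156.43 Y120.69 F1949
G1 X156.43 Y40.94
G1 X85.02 Y40.94
G1 X85.02 Y120.69
M5
G0 X193.63 Y62.51
M4 S413
G1 X145.94 Y60.55 F1949
M5
G0 X38.17 Y121.20
M4 S413
G1 X90.10 Y121.20 F1949
G1 X90.10 Y91.75
G1 X38.17 Y91.75
G1 X38.17 Y121.20
M5
G0 X0.00 Y0.00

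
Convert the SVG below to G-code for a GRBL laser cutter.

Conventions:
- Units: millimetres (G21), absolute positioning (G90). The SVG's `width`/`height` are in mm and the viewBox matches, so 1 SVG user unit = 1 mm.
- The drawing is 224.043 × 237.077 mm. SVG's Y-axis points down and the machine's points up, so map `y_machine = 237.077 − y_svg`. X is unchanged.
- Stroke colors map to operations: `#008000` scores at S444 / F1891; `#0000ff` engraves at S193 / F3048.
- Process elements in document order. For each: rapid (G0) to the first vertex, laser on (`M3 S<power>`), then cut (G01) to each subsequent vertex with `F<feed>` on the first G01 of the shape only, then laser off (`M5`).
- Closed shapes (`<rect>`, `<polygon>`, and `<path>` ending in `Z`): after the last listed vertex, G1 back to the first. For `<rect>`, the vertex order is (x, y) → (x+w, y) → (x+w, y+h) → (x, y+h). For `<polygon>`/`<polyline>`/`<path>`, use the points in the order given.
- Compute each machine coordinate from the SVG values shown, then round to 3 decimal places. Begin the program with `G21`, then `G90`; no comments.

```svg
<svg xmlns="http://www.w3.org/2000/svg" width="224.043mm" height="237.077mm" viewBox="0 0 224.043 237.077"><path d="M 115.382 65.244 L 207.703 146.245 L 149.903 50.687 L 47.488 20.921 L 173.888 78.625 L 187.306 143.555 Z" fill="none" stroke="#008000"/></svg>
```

G21
G90
G0 X115.382 Y171.833
M3 S444
G01 X207.703 Y90.832 F1891
G01 X149.903 Y186.390
G01 X47.488 Y216.156
G01 X173.888 Y158.452
G01 X187.306 Y93.522
G01 X115.382 Y171.833
M5

Since the viewBox matches the mm dimensions, user units are millimetres directly. The only transform is the Y-flip y_m = 237.077 − y_svg.

Shape 1 is a closed polygon drawn with `<path>`. Its stroke #008000 means score at S444, F1891. After flipping Y the toolpath is (115.382,171.833) → (207.703,90.832) → (149.903,186.390) → (47.488,216.156) → (173.888,158.452) → (187.306,93.522) → (115.382,171.833), returning to the start.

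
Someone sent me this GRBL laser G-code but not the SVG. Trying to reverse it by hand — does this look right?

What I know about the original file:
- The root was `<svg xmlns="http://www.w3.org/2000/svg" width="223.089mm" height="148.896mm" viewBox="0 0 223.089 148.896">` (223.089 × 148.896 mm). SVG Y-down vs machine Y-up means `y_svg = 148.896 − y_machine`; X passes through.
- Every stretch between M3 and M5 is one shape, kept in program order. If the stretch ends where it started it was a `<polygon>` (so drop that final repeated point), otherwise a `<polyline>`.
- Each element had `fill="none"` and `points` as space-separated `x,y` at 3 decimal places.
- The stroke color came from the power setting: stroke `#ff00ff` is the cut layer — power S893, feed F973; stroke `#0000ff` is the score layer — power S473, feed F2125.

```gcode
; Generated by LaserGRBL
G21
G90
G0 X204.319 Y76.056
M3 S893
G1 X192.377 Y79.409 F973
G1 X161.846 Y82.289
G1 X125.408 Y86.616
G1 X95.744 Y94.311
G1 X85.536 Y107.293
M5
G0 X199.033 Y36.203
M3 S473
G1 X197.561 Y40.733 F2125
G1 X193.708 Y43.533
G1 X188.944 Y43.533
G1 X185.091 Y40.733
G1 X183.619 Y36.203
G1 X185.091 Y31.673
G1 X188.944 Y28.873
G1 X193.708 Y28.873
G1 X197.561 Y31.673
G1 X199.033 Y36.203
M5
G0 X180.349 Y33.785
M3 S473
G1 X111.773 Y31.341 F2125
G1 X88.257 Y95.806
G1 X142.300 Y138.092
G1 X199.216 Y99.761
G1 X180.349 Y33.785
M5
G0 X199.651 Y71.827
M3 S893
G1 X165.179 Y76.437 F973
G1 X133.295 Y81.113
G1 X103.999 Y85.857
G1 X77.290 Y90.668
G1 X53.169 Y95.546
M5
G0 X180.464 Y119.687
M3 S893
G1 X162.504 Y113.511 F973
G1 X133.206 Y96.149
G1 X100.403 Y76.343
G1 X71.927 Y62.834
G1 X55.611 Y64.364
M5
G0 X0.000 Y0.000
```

Machine Y-up, SVG Y-down with viewBox height 148.896, so y_svg = 148.896 − y_machine; X carries over.

Run 1: power S893 maps to stroke `#ff00ff` (cut). The run is open, so emit a `<polyline>` with points (Y-flipped): 204.319,72.840 192.377,69.487 161.846,66.607 125.408,62.280 95.744,54.585 85.536,41.603.

Run 2: power S473 maps to stroke `#0000ff` (score). The run returns to its start, so emit a `<polygon>` with points (Y-flipped): 199.033,112.693 197.561,108.163 193.708,105.363 188.944,105.363 185.091,108.163 183.619,112.693 185.091,117.223 188.944,120.023 193.708,120.023 197.561,117.223.

Run 3: S473 ⇒ score layer `#0000ff`. The run returns to its start, so emit a `<polygon>` with points (Y-flipped): 180.349,115.111 111.773,117.555 88.257,53.090 142.300,10.804 199.216,49.135.

Run 4: power S893 maps to stroke `#ff00ff` (cut). The run is open, so emit a `<polyline>` with points (Y-flipped): 199.651,77.069 165.179,72.459 133.295,67.783 103.999,63.039 77.290,58.228 53.169,53.350.

Run 5: the run's S893 means `#ff00ff` (cut). The run is open, so emit a `<polyline>` with points (Y-flipped): 180.464,29.209 162.504,35.385 133.206,52.747 100.403,72.553 71.927,86.062 55.611,84.532.

<svg xmlns="http://www.w3.org/2000/svg" width="223.089mm" height="148.896mm" viewBox="0 0 223.089 148.896">
  <polyline points="204.319,72.840 192.377,69.487 161.846,66.607 125.408,62.280 95.744,54.585 85.536,41.603" fill="none" stroke="#ff00ff"/>
  <polygon points="199.033,112.693 197.561,108.163 193.708,105.363 188.944,105.363 185.091,108.163 183.619,112.693 185.091,117.223 188.944,120.023 193.708,120.023 197.561,117.223" fill="none" stroke="#0000ff"/>
  <polygon points="180.349,115.111 111.773,117.555 88.257,53.090 142.300,10.804 199.216,49.135" fill="none" stroke="#0000ff"/>
  <polyline points="199.651,77.069 165.179,72.459 133.295,67.783 103.999,63.039 77.290,58.228 53.169,53.350" fill="none" stroke="#ff00ff"/>
  <polyline points="180.464,29.209 162.504,35.385 133.206,52.747 100.403,72.553 71.927,86.062 55.611,84.532" fill="none" stroke="#ff00ff"/>
</svg>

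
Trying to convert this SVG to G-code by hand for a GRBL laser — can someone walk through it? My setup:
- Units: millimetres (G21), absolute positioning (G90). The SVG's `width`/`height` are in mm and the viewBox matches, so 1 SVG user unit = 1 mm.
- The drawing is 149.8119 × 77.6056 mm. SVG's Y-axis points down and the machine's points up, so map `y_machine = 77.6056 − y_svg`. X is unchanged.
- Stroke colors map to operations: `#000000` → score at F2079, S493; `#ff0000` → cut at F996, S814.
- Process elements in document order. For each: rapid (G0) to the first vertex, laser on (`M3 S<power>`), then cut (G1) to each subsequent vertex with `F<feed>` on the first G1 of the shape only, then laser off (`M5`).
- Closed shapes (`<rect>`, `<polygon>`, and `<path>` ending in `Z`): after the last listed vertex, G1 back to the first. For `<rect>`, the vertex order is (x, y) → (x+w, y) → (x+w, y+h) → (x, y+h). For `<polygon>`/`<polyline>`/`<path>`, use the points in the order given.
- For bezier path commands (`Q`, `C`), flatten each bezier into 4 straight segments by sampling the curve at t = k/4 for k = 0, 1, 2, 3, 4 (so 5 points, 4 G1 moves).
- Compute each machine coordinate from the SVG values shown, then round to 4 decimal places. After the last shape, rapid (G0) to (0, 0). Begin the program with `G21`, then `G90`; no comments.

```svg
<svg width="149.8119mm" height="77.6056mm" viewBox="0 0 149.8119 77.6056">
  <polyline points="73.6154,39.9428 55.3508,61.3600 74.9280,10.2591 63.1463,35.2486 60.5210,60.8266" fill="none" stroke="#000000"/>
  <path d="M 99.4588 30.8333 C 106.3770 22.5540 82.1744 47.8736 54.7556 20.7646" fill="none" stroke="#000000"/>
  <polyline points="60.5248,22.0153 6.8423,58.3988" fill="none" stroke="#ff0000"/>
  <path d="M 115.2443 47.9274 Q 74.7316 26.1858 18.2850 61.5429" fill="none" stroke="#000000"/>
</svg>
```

Since the viewBox matches the mm dimensions, user units are millimetres directly. The only transform is the Y-flip y_m = 77.6056 − y_svg.

Shape 1 is a open polyline drawn with `<polyline>`. Its stroke #000000 means score at S493, F2079. After flipping Y the toolpath is (73.6154,37.6628) → (55.3508,16.2456) → (74.9280,67.3465) → (63.1463,42.3570) → (60.5210,16.7790).

Shape 2 is a cubic bezier drawn with `<path>`. Its stroke #000000 means score at S493, F2079. After flipping Y the toolpath is (99.4588,46.7723) → (99.2483,48.0262) → (89.9836,44.7455) → (74.2807,44.9954) → (54.7556,56.8410).

Shape 3 is a line segment drawn with `<polyline>`. Its stroke #ff0000 means cut at S814, F996. After flipping Y the toolpath is (60.5248,55.5903) → (6.8423,19.2068).

Shape 4 is a quadratic bezier drawn with `<path>`. Its stroke #000000 means score at S493, F2079. After flipping Y the toolpath is (115.2443,29.6782) → (93.9921,36.9803) → (70.7481,37.1451) → (45.5124,30.1726) → (18.2850,16.0627).

G21
G90
G0 X73.6154 Y37.6628
M3 S493
G1 X55.3508 Y16.2456 F2079
G1 X74.9280 Y67.3465
G1 X63.1463 Y42.3570
G1 X60.5210 Y16.7790
M5
G0 X99.4588 Y46.7723
M3 S493
G1 X99.2483 Y48.0262 F2079
G1 X89.9836 Y44.7455
G1 X74.2807 Y44.9954
G1 X54.7556 Y56.8410
M5
G0 X60.5248 Y55.5903
M3 S814
G1 X6.8423 Y19.2068 F996
M5
G0 X115.2443 Y29.6782
M3 S493
G1 X93.9921 Y36.9803 F2079
G1 X70.7481 Y37.1451
G1 X45.5124 Y30.1726
G1 X18.2850 Y16.0627
M5
G0 X0.0000 Y0.0000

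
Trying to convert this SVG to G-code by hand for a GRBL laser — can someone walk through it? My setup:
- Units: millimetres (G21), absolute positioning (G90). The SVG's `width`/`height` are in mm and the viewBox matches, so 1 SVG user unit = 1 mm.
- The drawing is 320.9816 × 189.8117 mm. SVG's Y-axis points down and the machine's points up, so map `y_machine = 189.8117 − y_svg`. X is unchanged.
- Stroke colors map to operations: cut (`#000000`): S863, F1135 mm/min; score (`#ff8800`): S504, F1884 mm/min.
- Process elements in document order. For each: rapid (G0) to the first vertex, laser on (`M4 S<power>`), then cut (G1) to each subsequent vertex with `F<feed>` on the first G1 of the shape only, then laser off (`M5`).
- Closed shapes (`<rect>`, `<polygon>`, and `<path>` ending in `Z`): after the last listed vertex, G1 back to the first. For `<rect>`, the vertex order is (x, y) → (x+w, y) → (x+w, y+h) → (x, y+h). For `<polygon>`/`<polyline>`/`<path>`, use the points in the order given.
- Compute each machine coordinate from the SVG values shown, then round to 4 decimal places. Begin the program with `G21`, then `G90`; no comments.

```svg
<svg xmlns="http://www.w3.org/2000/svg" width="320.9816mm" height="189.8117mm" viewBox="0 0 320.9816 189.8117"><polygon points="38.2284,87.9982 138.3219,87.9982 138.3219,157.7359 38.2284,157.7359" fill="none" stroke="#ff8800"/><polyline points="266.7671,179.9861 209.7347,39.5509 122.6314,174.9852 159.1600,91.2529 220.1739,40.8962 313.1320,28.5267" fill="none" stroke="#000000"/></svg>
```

G21
G90
G0 X38.2284 Y101.8135
M4 S504
G1 X138.3219 Y101.8135 F1884
G1 X138.3219 Y32.0758
G1 X38.2284 Y32.0758
G1 X38.2284 Y101.8135
M5
G0 X266.7671 Y9.8256
M4 S863
G1 X209.7347 Y150.2608 F1135
G1 X122.6314 Y14.8265
G1 X159.1600 Y98.5588
G1 X220.1739 Y148.9155
G1 X313.1320 Y161.2850
M5

viewBox `0 0 320.9816 189.8117` with mm width/height → 1 unit = 1 mm. Flip: y_m = 189.8117 − y_svg.

**Shape 1** — `<polygon>` rectangle, stroke `#ff8800` → score (S504, F1884). Machine vertices: (38.2284,101.8135) → (138.3219,101.8135) → (138.3219,32.0758) → (38.2284,32.0758) → (38.2284,101.8135). Closed: final G1 returns to the first vertex.

**Shape 2** — `<polyline>` open polyline, stroke `#000000` → cut (S863, F1135). Machine vertices: (266.7671,9.8256) → (209.7347,150.2608) → (122.6314,14.8265) → (159.1600,98.5588) → (220.1739,148.9155) → (313.1320,161.2850). Open path.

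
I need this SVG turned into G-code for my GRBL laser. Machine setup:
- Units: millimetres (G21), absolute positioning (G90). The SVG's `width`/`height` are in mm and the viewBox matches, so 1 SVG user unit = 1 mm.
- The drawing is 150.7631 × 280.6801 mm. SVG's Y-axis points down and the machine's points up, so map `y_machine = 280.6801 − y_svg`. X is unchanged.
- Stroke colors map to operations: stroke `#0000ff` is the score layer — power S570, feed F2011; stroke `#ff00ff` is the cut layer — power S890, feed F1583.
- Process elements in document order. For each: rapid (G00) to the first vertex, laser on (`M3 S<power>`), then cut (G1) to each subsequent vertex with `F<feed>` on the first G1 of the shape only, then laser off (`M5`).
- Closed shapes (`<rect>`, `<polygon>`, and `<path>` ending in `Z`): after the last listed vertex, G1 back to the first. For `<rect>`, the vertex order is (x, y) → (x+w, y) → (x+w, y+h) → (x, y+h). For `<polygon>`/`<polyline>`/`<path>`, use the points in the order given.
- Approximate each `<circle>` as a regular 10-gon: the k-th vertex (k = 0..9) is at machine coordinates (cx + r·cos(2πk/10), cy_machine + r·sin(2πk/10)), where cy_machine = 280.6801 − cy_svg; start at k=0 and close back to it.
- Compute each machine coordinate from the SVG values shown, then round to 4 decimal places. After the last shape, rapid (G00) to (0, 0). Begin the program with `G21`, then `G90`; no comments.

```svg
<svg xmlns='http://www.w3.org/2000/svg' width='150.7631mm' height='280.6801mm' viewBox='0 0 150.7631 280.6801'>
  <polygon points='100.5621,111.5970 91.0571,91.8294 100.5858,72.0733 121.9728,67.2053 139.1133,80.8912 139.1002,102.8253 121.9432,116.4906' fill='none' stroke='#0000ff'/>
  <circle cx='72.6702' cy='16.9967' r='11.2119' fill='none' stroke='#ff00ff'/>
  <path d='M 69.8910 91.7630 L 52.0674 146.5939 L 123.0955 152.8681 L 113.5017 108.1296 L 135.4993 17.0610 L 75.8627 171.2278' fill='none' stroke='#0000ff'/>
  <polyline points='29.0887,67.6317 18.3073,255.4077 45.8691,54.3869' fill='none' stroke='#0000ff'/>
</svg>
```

G21
G90
G00 X100.5621 Y169.0831
M3 S570
G1 X91.0571 Y188.8507 F2011
G1 X100.5858 Y208.6068
G1 X121.9728 Y213.4748
G1 X139.1133 Y199.7889
G1 X139.1002 Y177.8548
G1 X121.9432 Y164.1895
G1 X100.5621 Y169.0831
M5
G00 X83.8821 Y263.6834
M3 S890
G1 X81.7408 Y270.2736 F1583
G1 X76.1349 Y274.3466
G1 X69.2055 Y274.3466
G1 X63.5996 Y270.2736
G1 X61.4583 Y263.6834
G1 X63.5996 Y257.0932
G1 X69.2055 Y253.0202
G1 X76.1349 Y253.0202
G1 X81.7408 Y257.0932
G1 X83.8821 Y263.6834
M5
G00 X69.8910 Y188.9171
M3 S570
G1 X52.0674 Y134.0862 F2011
G1 X123.0955 Y127.8120
G1 X113.5017 Y172.5505
G1 X135.4993 Y263.6191
G1 X75.8627 Y109.4523
M5
G00 X29.0887 Y213.0484
M3 S570
G1 X18.3073 Y25.2724 F2011
G1 X45.8691 Y226.2932
M5
G00 X0.0000 Y0.0000

Since the viewBox matches the mm dimensions, user units are millimetres directly. The only transform is the Y-flip y_m = 280.6801 − y_svg.

Shape 1 is a regular polygon drawn with `<polygon>`. Its stroke #0000ff means score at S570, F2011. After flipping Y the toolpath is (100.5621,169.0831) → (91.0571,188.8507) → (100.5858,208.6068) → (121.9728,213.4748) → (139.1133,199.7889) → (139.1002,177.8548) → (121.9432,164.1895) → (100.5621,169.0831), returning to the start.

Shape 2 is a circle drawn with `<circle>`. Its stroke #ff00ff means cut at S890, F1583. After flipping Y the toolpath is (83.8821,263.6834) → (81.7408,270.2736) → (76.1349,274.3466) → (69.2055,274.3466) → (63.5996,270.2736) → (61.4583,263.6834) → (63.5996,257.0932) → (69.2055,253.0202) → (76.1349,253.0202) → (81.7408,257.0932) → (83.8821,263.6834), returning to the start.

Shape 3 is a open polyline drawn with `<path>`. Its stroke #0000ff means score at S570, F2011. After flipping Y the toolpath is (69.8910,188.9171) → (52.0674,134.0862) → (123.0955,127.8120) → (113.5017,172.5505) → (135.4993,263.6191) → (75.8627,109.4523).

Shape 4 is a open polyline drawn with `<polyline>`. Its stroke #0000ff means score at S570, F2011. After flipping Y the toolpath is (29.0887,213.0484) → (18.3073,25.2724) → (45.8691,226.2932).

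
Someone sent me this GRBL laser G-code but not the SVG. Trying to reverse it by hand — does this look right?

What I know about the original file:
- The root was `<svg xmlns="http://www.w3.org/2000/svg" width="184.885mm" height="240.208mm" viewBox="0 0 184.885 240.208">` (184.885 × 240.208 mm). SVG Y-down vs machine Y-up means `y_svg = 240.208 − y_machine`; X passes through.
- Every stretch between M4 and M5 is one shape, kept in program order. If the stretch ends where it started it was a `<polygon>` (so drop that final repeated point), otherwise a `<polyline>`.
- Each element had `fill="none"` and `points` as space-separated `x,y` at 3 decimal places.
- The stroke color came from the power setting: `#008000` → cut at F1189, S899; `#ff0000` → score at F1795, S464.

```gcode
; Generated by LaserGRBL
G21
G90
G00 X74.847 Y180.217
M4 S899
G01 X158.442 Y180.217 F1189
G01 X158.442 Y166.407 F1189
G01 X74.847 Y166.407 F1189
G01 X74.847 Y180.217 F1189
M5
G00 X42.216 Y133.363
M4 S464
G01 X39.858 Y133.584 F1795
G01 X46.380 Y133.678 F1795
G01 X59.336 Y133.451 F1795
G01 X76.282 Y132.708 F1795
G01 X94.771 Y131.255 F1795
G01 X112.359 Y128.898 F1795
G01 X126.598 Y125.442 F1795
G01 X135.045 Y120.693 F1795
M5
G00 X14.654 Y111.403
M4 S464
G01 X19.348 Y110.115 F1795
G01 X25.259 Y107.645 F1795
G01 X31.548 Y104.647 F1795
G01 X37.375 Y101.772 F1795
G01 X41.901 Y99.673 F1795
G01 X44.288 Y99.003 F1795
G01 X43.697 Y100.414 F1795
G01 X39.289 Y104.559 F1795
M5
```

Machine Y-up, SVG Y-down with viewBox height 240.208, so y_svg = 240.208 − y_machine; X carries over.

Run 1: S899 ⇒ cut layer `#008000`. The run returns to its start, so emit a `<polygon>` with points (Y-flipped): 74.847,59.991 158.442,59.991 158.442,73.801 74.847,73.801.

Run 2: power S464 maps to stroke `#ff0000` (score). The run is open, so emit a `<polyline>` with points (Y-flipped): 42.216,106.845 39.858,106.624 46.380,106.530 59.336,106.757 76.282,107.500 94.771,108.953 112.359,111.310 126.598,114.766 135.045,119.515.

Run 3: the run's S464 means `#ff0000` (score). The run is open, so emit a `<polyline>` with points (Y-flipped): 14.654,128.805 19.348,130.093 25.259,132.563 31.548,135.561 37.375,138.436 41.901,140.535 44.288,141.205 43.697,139.794 39.289,135.649.

<svg xmlns="http://www.w3.org/2000/svg" width="184.885mm" height="240.208mm" viewBox="0 0 184.885 240.208">
  <polygon points="74.847,59.991 158.442,59.991 158.442,73.801 74.847,73.801" fill="none" stroke="#008000"/>
  <polyline points="42.216,106.845 39.858,106.624 46.380,106.530 59.336,106.757 76.282,107.500 94.771,108.953 112.359,111.310 126.598,114.766 135.045,119.515" fill="none" stroke="#ff0000"/>
  <polyline points="14.654,128.805 19.348,130.093 25.259,132.563 31.548,135.561 37.375,138.436 41.901,140.535 44.288,141.205 43.697,139.794 39.289,135.649" fill="none" stroke="#ff0000"/>
</svg>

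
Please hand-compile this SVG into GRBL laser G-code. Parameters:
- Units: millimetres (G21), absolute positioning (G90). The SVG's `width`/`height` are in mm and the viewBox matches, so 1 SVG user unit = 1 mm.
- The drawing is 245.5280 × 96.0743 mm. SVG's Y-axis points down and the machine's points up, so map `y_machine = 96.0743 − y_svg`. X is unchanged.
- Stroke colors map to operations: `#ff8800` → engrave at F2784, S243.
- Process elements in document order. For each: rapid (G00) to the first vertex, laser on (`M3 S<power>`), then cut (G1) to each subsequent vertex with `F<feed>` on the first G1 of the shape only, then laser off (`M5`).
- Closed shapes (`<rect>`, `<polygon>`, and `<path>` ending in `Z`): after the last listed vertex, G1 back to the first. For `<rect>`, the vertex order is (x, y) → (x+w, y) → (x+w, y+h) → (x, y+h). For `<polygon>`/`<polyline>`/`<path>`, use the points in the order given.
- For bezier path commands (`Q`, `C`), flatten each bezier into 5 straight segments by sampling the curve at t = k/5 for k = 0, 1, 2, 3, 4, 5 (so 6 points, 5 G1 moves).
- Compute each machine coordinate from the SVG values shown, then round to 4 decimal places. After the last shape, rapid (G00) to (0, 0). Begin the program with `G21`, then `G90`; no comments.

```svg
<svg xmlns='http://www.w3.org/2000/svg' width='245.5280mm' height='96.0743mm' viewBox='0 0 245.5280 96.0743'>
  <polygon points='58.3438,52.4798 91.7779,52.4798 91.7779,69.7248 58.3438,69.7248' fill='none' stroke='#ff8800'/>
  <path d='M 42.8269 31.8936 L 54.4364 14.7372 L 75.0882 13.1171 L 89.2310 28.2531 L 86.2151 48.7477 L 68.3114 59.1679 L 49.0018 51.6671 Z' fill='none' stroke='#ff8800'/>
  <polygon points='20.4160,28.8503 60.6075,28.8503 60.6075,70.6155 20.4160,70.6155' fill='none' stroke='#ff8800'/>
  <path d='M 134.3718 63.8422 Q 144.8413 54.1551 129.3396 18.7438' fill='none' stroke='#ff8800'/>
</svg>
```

viewBox `0 0 245.5280 96.0743` with mm width/height → 1 unit = 1 mm. Flip: y_m = 96.0743 − y_svg.

**Shape 1** — `<polygon>` rectangle, stroke `#ff8800` → engrave (S243, F2784). Machine vertices: (58.3438,43.5945) → (91.7779,43.5945) → (91.7779,26.3495) → (58.3438,26.3495) → (58.3438,43.5945). Closed: final G1 returns to the first vertex.

**Shape 2** — `<path>` regular polygon, stroke `#ff8800` → engrave (S243, F2784). Machine vertices: (42.8269,64.1807) → (54.4364,81.3371) → (75.0882,82.9572) → (89.2310,67.8212) → (86.2151,47.3266) → (68.3114,36.9064) → (49.0018,44.4072) → (42.8269,64.1807). Closed: final G1 returns to the first vertex.

**Shape 3** — `<polygon>` rectangle, stroke `#ff8800` → engrave (S243, F2784). Machine vertices: (20.4160,67.2240) → (60.6075,67.2240) → (60.6075,25.4588) → (20.4160,25.4588) → (20.4160,67.2240). Closed: final G1 returns to the first vertex.

**Shape 4** — `<path>` quadratic bezier, stroke `#ff8800` → engrave (S243, F2784). Control points (SVG): P0=(134.3718,63.8422), P1=(144.8413,54.1551), P2=(129.3396,18.7438); sampled at t=k/5. Machine vertices: (134.3718,32.2321) → (137.5208,37.1359) → (138.5920,44.0977) → (137.5856,53.1173) → (134.5014,64.1949) → (129.3396,77.3305). Open path.

G21
G90
G00 X58.3438 Y43.5945
M3 S243
G1 X91.7779 Y43.5945 F2784
G1 X91.7779 Y26.3495
G1 X58.3438 Y26.3495
G1 X58.3438 Y43.5945
M5
G00 X42.8269 Y64.1807
M3 S243
G1 X54.4364 Y81.3371 F2784
G1 X75.0882 Y82.9572
G1 X89.2310 Y67.8212
G1 X86.2151 Y47.3266
G1 X68.3114 Y36.9064
G1 X49.0018 Y44.4072
G1 X42.8269 Y64.1807
M5
G00 X20.4160 Y67.2240
M3 S243
G1 X60.6075 Y67.2240 F2784
G1 X60.6075 Y25.4588
G1 X20.4160 Y25.4588
G1 X20.4160 Y67.2240
M5
G00 X134.3718 Y32.2321
M3 S243
G1 X137.5208 Y37.1359 F2784
G1 X138.5920 Y44.0977
G1 X137.5856 Y53.1173
G1 X134.5014 Y64.1949
G1 X129.3396 Y77.3305
M5
G00 X0.0000 Y0.0000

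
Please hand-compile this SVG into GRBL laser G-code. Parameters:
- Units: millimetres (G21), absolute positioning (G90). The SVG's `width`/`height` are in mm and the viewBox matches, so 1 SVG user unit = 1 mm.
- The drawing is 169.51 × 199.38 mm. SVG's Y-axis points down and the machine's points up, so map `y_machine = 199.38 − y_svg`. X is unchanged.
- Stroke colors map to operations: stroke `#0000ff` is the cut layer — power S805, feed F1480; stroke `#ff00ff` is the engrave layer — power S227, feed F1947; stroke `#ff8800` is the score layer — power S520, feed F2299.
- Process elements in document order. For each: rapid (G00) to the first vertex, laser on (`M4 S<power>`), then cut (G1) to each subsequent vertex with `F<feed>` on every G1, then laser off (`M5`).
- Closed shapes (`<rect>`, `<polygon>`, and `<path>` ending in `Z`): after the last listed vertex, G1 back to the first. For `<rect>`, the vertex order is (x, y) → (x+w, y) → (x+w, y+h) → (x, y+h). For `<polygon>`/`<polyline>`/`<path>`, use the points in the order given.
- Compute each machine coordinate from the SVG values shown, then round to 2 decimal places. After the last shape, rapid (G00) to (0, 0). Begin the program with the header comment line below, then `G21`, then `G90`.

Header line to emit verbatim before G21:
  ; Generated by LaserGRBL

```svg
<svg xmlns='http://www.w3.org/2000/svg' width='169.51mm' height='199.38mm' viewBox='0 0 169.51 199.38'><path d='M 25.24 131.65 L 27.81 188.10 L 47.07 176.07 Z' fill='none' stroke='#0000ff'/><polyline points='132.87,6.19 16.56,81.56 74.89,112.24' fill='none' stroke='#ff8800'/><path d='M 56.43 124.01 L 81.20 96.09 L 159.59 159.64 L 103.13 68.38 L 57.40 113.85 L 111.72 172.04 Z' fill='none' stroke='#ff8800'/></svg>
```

viewBox `0 0 169.51 199.38` with mm width/height → 1 unit = 1 mm. Flip: y_m = 199.38 − y_svg.

**Shape 1** — `<path>` closed polygon, stroke `#0000ff` → cut (S805, F1480). Machine vertices: (25.24,67.73) → (27.81,11.28) → (47.07,23.31) → (25.24,67.73). Closed: final G1 returns to the first vertex.

**Shape 2** — `<polyline>` open polyline, stroke `#ff8800` → score (S520, F2299). Machine vertices: (132.87,193.19) → (16.56,117.82) → (74.89,87.14). Open path.

**Shape 3** — `<path>` closed polygon, stroke `#ff8800` → score (S520, F2299). Machine vertices: (56.43,75.37) → (81.20,103.29) → (159.59,39.74) → (103.13,131.00) → (57.40,85.53) → (111.72,27.34) → (56.43,75.37). Closed: final G1 returns to the first vertex.

; Generated by LaserGRBL
G21
G90
G00 X25.24 Y67.73
M4 S805
G1 X27.81 Y11.28 F1480
G1 X47.07 Y23.31 F1480
G1 X25.24 Y67.73 F1480
M5
G00 X132.87 Y193.19
M4 S520
G1 X16.56 Y117.82 F2299
G1 X74.89 Y87.14 F2299
M5
G00 X56.43 Y75.37
M4 S520
G1 X81.20 Y103.29 F2299
G1 X159.59 Y39.74 F2299
G1 X103.13 Y131.00 F2299
G1 X57.40 Y85.53 F2299
G1 X111.72 Y27.34 F2299
G1 X56.43 Y75.37 F2299
M5
G00 X0.00 Y0.00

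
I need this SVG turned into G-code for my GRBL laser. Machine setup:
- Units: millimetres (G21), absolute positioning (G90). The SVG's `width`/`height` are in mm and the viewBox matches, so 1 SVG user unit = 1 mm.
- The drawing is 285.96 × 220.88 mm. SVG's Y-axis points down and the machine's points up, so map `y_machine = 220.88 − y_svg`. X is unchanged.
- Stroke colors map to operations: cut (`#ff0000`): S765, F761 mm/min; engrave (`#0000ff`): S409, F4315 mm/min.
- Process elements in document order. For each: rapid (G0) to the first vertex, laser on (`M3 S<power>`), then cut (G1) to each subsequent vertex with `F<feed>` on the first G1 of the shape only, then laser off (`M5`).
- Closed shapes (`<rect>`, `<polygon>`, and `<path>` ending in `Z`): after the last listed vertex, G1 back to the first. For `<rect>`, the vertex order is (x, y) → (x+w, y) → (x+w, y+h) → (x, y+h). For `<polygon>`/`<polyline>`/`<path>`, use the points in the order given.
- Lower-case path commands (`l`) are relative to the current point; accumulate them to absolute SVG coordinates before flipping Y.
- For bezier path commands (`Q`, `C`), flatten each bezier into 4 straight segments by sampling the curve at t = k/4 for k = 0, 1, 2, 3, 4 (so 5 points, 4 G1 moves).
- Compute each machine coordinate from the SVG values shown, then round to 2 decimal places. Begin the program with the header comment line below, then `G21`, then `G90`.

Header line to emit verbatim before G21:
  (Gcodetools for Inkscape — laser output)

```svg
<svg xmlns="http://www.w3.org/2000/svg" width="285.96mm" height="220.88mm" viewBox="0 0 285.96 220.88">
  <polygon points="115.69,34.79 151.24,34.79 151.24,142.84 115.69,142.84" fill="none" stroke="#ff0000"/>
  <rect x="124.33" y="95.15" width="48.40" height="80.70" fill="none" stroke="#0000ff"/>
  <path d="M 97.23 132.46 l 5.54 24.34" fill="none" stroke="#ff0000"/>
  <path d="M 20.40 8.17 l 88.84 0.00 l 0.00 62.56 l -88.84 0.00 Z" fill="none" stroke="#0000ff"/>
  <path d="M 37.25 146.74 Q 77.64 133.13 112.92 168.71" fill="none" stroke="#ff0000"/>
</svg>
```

Since the viewBox matches the mm dimensions, user units are millimetres directly. The only transform is the Y-flip y_m = 220.88 − y_svg.

Shape 1 is a rectangle drawn with `<polygon>`. Its stroke #ff0000 means cut at S765, F761. After flipping Y the toolpath is (115.69,186.09) → (151.24,186.09) → (151.24,78.04) → (115.69,78.04) → (115.69,186.09), returning to the start.

Shape 2 is a rectangle drawn with `<rect>`. Its stroke #0000ff means engrave at S409, F4315. After flipping Y the toolpath is (124.33,125.73) → (172.73,125.73) → (172.73,45.03) → (124.33,45.03) → (124.33,125.73), returning to the start.

Shape 3 is a line segment drawn with `<path>`. Its stroke #ff0000 means cut at S765, F761. After flipping Y the toolpath is (97.23,88.42) → (102.77,64.08).

Shape 4 is a rectangle drawn with `<path>`. Its stroke #0000ff means engrave at S409, F4315. After flipping Y the toolpath is (20.40,212.71) → (109.24,212.71) → (109.24,150.15) → (20.40,150.15) → (20.40,212.71), returning to the start.

Shape 5 is a quadratic bezier drawn with `<path>`. Its stroke #ff0000 means cut at S765, F761. After flipping Y the toolpath is (37.25,74.14) → (57.13,77.87) → (76.36,75.45) → (94.96,66.89) → (112.92,52.17).

(Gcodetools for Inkscape — laser output)
G21
G90
G0 X115.69 Y186.09
M3 S765
G1 X151.24 Y186.09 F761
G1 X151.24 Y78.04
G1 X115.69 Y78.04
G1 X115.69 Y186.09
M5
G0 X124.33 Y125.73
M3 S409
G1 X172.73 Y125.73 F4315
G1 X172.73 Y45.03
G1 X124.33 Y45.03
G1 X124.33 Y125.73
M5
G0 X97.23 Y88.42
M3 S765
G1 X102.77 Y64.08 F761
M5
G0 X20.40 Y212.71
M3 S409
G1 X109.24 Y212.71 F4315
G1 X109.24 Y150.15
G1 X20.40 Y150.15
G1 X20.40 Y212.71
M5
G0 X37.25 Y74.14
M3 S765
G1 X57.13 Y77.87 F761
G1 X76.36 Y75.45
G1 X94.96 Y66.89
G1 X112.92 Y52.17
M5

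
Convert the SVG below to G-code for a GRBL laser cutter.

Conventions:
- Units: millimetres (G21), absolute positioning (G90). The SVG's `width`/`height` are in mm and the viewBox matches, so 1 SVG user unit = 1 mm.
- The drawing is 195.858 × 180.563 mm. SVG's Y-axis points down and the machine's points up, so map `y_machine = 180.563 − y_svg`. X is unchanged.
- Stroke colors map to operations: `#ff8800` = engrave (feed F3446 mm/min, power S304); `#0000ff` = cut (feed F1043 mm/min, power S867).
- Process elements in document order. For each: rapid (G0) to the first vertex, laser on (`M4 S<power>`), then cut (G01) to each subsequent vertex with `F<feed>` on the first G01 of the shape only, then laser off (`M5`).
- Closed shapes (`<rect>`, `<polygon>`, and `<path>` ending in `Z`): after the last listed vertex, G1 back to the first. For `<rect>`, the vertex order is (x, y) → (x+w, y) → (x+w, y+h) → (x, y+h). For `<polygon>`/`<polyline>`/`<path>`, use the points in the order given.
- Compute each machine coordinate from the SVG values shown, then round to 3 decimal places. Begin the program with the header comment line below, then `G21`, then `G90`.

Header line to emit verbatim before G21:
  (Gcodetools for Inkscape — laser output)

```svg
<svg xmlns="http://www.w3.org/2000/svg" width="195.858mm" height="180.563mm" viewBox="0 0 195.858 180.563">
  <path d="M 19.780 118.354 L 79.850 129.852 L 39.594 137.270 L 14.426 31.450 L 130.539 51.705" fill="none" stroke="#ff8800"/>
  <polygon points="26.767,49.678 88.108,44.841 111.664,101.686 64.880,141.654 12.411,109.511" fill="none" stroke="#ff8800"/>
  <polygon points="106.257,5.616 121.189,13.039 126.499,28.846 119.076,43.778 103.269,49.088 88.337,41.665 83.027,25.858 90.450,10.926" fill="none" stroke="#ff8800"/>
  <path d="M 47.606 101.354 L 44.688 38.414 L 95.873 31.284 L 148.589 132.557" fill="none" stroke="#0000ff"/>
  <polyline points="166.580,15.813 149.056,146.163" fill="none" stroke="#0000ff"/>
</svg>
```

(Gcodetools for Inkscape — laser output)
G21
G90
G0 X19.780 Y62.209
M4 S304
G01 X79.850 Y50.711 F3446
G01 X39.594 Y43.293
G01 X14.426 Y149.113
G01 X130.539 Y128.858
M5
G0 X26.767 Y130.885
M4 S304
G01 X88.108 Y135.722 F3446
G01 X111.664 Y78.877
G01 X64.880 Y38.909
G01 X12.411 Y71.052
G01 X26.767 Y130.885
M5
G0 X106.257 Y174.947
M4 S304
G01 X121.189 Y167.524 F3446
G01 X126.499 Y151.717
G01 X119.076 Y136.785
G01 X103.269 Y131.475
G01 X88.337 Y138.898
G01 X83.027 Y154.705
G01 X90.450 Y169.637
G01 X106.257 Y174.947
M5
G0 X47.606 Y79.209
M4 S867
G01 X44.688 Y142.149 F1043
G01 X95.873 Y149.279
G01 X148.589 Y48.006
M5
G0 X166.580 Y164.750
M4 S867
G01 X149.056 Y34.400 F1043
M5

1 u = 1 mm; y_m = 180.563 − y.

[1] `<path>` open polyline, #ff8800→engrave S304 F3446: (19.780,62.209) → (79.850,50.711) → (39.594,43.293) → (14.426,149.113) → (130.539,128.858)

[2] `<polygon>` regular polygon, #ff8800→engrave S304 F3446: (26.767,130.885) → (88.108,135.722) → (111.664,78.877) → (64.880,38.909) → (12.411,71.052) → (26.767,130.885) (closed)

[3] `<polygon>` regular polygon, #ff8800→engrave S304 F3446: (106.257,174.947) → (121.189,167.524) → (126.499,151.717) → (119.076,136.785) → (103.269,131.475) → (88.337,138.898) → (83.027,154.705) → (90.450,169.637) → (106.257,174.947) (closed)

[4] `<path>` open polyline, #0000ff→cut S867 F1043: (47.606,79.209) → (44.688,142.149) → (95.873,149.279) → (148.589,48.006)

[5] `<polyline>` line segment, #0000ff→cut S867 F1043: (166.580,164.750) → (149.056,34.400)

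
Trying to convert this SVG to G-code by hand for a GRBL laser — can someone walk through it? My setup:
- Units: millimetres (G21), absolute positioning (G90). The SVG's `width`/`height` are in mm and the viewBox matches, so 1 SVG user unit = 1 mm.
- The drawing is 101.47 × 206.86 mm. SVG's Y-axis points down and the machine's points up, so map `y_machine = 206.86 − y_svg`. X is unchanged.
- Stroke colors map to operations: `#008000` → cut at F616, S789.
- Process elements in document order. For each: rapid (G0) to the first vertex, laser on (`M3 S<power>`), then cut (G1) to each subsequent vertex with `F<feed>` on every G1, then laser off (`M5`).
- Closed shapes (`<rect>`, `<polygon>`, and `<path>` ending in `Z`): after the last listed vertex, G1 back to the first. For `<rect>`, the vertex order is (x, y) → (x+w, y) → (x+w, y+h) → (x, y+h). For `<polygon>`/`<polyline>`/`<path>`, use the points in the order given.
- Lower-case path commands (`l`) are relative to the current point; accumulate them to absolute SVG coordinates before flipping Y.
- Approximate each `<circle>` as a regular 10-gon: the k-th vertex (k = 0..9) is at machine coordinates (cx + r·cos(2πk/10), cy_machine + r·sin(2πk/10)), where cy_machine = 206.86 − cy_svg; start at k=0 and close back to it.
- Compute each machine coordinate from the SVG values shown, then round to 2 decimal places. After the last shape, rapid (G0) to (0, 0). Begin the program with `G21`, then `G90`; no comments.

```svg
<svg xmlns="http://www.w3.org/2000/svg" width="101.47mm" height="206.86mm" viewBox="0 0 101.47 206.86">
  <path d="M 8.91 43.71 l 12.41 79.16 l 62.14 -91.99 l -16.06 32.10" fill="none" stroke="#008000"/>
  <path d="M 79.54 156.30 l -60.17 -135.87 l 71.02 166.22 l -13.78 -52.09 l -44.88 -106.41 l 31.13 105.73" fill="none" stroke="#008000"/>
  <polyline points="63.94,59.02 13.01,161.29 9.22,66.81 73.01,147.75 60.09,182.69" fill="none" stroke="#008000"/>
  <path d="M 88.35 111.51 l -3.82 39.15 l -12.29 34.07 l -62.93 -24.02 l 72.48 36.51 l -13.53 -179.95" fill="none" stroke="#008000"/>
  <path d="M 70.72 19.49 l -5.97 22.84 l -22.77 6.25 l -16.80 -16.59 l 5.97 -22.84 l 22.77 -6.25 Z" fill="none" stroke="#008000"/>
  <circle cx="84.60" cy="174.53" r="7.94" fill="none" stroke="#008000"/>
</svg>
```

G21
G90
G0 X8.91 Y163.15
M3 S789
G1 X21.32 Y83.99 F616
G1 X83.46 Y175.98 F616
G1 X67.40 Y143.88 F616
M5
G0 X79.54 Y50.56
M3 S789
G1 X19.37 Y186.43 F616
G1 X90.39 Y20.21 F616
G1 X76.61 Y72.30 F616
G1 X31.73 Y178.71 F616
G1 X62.86 Y72.98 F616
M5
G0 X63.94 Y147.84
M3 S789
G1 X13.01 Y45.57 F616
G1 X9.22 Y140.05 F616
G1 X73.01 Y59.11 F616
G1 X60.09 Y24.17 F616
M5
G0 X88.35 Y95.35
M3 S789
G1 X84.53 Y56.20 F616
G1 X72.24 Y22.13 F616
G1 X9.31 Y46.15 F616
G1 X81.79 Y9.64 F616
G1 X68.26 Y189.59 F616
M5
G0 X70.72 Y187.37
M3 S789
G1 X64.75 Y164.53 F616
G1 X41.98 Y158.28 F616
G1 X25.18 Y174.87 F616
G1 X31.15 Y197.71 F616
G1 X53.92 Y203.96 F616
G1 X70.72 Y187.37 F616
M5
G0 X92.54 Y32.33
M3 S789
G1 X91.02 Y37.00 F616
G1 X87.05 Y39.88 F616
G1 X82.15 Y39.88 F616
G1 X78.18 Y37.00 F616
G1 X76.66 Y32.33 F616
G1 X78.18 Y27.66 F616
G1 X82.15 Y24.78 F616
G1 X87.05 Y24.78 F616
G1 X91.02 Y27.66 F616
G1 X92.54 Y32.33 F616
M5
G0 X0.00 Y0.00

Since the viewBox matches the mm dimensions, user units are millimetres directly. The only transform is the Y-flip y_m = 206.86 − y_svg.

Shape 1 is a open polyline drawn with `<path>`. Its stroke #008000 means cut at S789, F616. After flipping Y the toolpath is (8.91,163.15) → (21.32,83.99) → (83.46,175.98) → (67.40,143.88).

Shape 2 is a open polyline drawn with `<path>`. Its stroke #008000 means cut at S789, F616. After flipping Y the toolpath is (79.54,50.56) → (19.37,186.43) → (90.39,20.21) → (76.61,72.30) → (31.73,178.71) → (62.86,72.98).

Shape 3 is a open polyline drawn with `<polyline>`. Its stroke #008000 means cut at S789, F616. After flipping Y the toolpath is (63.94,147.84) → (13.01,45.57) → (9.22,140.05) → (73.01,59.11) → (60.09,24.17).

Shape 4 is a open polyline drawn with `<path>`. Its stroke #008000 means cut at S789, F616. After flipping Y the toolpath is (88.35,95.35) → (84.53,56.20) → (72.24,22.13) → (9.31,46.15) → (81.79,9.64) → (68.26,189.59).

Shape 5 is a regular polygon drawn with `<path>`. Its stroke #008000 means cut at S789, F616. After flipping Y the toolpath is (70.72,187.37) → (64.75,164.53) → (41.98,158.28) → (25.18,174.87) → (31.15,197.71) → (53.92,203.96) → (70.72,187.37), returning to the start.

Shape 6 is a circle drawn with `<circle>`. Its stroke #008000 means cut at S789, F616. After flipping Y the toolpath is (92.54,32.33) → (91.02,37.00) → (87.05,39.88) → (82.15,39.88) → (78.18,37.00) → (76.66,32.33) → (78.18,27.66) → (82.15,24.78) → (87.05,24.78) → (91.02,27.66) → (92.54,32.33), returning to the start.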